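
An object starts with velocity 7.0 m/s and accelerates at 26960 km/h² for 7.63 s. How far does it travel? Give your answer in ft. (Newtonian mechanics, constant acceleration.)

a = 26960 km/h² × 7.716049382716049e-05 = 2.08025 m/s²
d = v₀ × t + ½ × a × t² = 7.0 × 7.63 + 0.5 × 2.08025 × 7.63² = 113.963 m
d = 113.963 m / 0.3048 = 373.9 ft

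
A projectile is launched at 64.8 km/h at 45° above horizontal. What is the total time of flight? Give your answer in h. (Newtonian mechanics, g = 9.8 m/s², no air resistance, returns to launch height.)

v₀ = 64.8 km/h × 0.2777777777777778 = 18.0 m/s
T = 2 × v₀ × sin(θ) / g = 2 × 18.0 × sin(45°) / 9.8 = 2 × 18.0 × 0.707107 / 9.8 = 2.59754 s
T = 2.59754 s / 3600.0 = 0.0007215 h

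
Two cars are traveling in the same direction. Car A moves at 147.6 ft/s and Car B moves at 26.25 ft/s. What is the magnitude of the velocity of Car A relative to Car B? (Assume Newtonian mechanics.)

v_rel = |v_A - v_B| = |147.6 - 26.25| = 121.35 ft/s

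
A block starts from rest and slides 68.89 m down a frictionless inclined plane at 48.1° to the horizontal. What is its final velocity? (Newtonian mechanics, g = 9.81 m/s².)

a = g sin(θ) = 9.81 × sin(48.1°) = 7.3017 m/s²
v = √(2ad) = √(2 × 7.3017 × 68.89) = 31.72 m/s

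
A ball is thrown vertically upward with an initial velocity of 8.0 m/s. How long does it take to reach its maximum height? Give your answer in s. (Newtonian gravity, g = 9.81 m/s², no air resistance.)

t_up = v₀ / g = 8.0 / 9.81 = 0.8155 s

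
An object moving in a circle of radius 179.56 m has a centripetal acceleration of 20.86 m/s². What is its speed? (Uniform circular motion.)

v = √(a_c × r) = √(20.86 × 179.56) = 61.2 m/s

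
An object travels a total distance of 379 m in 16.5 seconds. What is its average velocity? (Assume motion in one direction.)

v_avg = Δd / Δt = 379 / 16.5 = 22.97 m/s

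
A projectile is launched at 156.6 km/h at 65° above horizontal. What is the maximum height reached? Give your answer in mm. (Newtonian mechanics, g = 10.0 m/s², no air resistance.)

v₀ = 156.6 km/h × 0.2777777777777778 = 43.5 m/s
H = v₀² × sin²(θ) / (2g) = 43.5² × sin(65°)² / (2 × 10.0) = 1892.25 × 0.821394 / 20.0 = 77.7141 m
H = 77.7141 m / 0.001 = 77710 mm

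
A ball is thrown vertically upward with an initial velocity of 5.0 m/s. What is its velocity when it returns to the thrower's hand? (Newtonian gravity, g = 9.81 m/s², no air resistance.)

By conservation of energy (no air resistance), the ball returns to the throw height with the same speed as launch, but directed downward.
|v_ground| = v₀ = 5.0 m/s
v_ground = 5.0 m/s (downward)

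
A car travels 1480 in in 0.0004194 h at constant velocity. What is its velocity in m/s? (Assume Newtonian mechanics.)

d = 1480 in × 0.0254 = 37.592 m
t = 0.0004194 h × 3600.0 = 1.50984 s
v = d / t = 37.592 / 1.50984 = 24.9 m/s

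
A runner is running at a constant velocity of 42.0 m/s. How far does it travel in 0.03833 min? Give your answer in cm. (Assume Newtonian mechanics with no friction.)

t = 0.03833 min × 60.0 = 2.2998 s
d = v × t = 42.0 × 2.2998 = 96.5916 m
d = 96.5916 m / 0.01 = 9659 cm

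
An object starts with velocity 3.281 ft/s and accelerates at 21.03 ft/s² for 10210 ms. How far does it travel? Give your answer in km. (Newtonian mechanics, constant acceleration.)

v₀ = 3.281 ft/s × 0.3048 = 1.00005 m/s
a = 21.03 ft/s² × 0.3048 = 6.40994 m/s²
t = 10210 ms × 0.001 = 10.21 s
d = v₀ × t + ½ × a × t² = 1.00005 × 10.21 + 0.5 × 6.40994 × 10.21² = 344.31 m
d = 344.31 m / 1000.0 = 0.3443 km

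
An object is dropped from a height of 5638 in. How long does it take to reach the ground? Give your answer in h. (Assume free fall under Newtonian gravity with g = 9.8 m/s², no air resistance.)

h = 5638 in × 0.0254 = 143.205 m
t = √(2h/g) = √(2 × 143.205 / 9.8) = 5.40606 s
t = 5.40606 s / 3600.0 = 0.001502 h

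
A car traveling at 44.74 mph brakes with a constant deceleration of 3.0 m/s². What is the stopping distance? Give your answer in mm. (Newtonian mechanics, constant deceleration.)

v₀ = 44.74 mph × 0.44704 = 20.0006 m/s
d = v₀² / (2a) = 20.0006² / (2 × 3.0) = 400.024 / 6.0 = 66.6707 m
d = 66.6707 m / 0.001 = 66670 mm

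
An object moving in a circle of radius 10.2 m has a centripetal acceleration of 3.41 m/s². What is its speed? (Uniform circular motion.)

v = √(a_c × r) = √(3.41 × 10.2) = 5.9 m/s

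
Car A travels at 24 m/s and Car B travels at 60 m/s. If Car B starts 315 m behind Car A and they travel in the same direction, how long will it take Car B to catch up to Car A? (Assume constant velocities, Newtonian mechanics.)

Relative speed: v_rel = 60 - 24 = 36 m/s
Time to catch: t = d₀/v_rel = 315/36 = 8.75 s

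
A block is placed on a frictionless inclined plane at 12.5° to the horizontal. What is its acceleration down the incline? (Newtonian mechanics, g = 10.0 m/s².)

a = g sin(θ) = 10.0 × sin(12.5°) = 10.0 × 0.2164 = 2.16 m/s²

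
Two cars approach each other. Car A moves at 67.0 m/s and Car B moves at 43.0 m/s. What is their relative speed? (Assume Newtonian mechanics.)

v_rel = v_A + v_B = 67.0 + 43.0 = 110.0 m/s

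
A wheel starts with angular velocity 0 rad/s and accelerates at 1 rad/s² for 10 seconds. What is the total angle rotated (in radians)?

θ = ω₀t + ½αt² = 0×10 + ½×1×10² = 50.0 rad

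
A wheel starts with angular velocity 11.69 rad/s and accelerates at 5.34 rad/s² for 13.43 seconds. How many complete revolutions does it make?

θ = ω₀t + ½αt² = 11.69×13.43 + ½×5.34×13.43² = 638.570983 rad
Total revolutions = θ/(2π) = 638.570983/(2π) = 101.63
Complete revolutions = ⌊101.63⌋ = 101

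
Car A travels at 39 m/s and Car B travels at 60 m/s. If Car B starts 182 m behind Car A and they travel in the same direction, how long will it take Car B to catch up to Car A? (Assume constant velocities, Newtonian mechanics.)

Relative speed: v_rel = 60 - 39 = 21 m/s
Time to catch: t = d₀/v_rel = 182/21 = 8.67 s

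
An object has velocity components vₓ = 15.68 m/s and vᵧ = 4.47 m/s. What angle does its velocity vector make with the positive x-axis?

θ = arctan(vᵧ/vₓ) = arctan(4.47/15.68) = 15.91°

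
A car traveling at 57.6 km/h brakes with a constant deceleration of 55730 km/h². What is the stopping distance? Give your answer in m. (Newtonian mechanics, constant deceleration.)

v₀ = 57.6 km/h × 0.2777777777777778 = 16.0 m/s
a = 55730 km/h² × 7.716049382716049e-05 = 4.30015 m/s²
d = v₀² / (2a) = 16.0² / (2 × 4.30015) = 256.0 / 8.6003 = 29.77 m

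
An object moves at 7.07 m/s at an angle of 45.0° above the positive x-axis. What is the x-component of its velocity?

vₓ = v cos(θ) = 7.07 × cos(45.0°) = 5.0 m/s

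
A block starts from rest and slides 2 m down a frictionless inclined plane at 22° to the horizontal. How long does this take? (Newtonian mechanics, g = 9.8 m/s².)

a = g sin(θ) = 9.8 × sin(22°) = 3.6711 m/s²
t = √(2d/a) = √(2 × 2 / 3.6711) = 1.04 s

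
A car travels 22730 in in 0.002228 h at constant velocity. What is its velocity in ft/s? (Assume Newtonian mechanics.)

d = 22730 in × 0.0254 = 577.342 m
t = 0.002228 h × 3600.0 = 8.0208 s
v = d / t = 577.342 / 8.0208 = 71.9806 m/s
v = 71.9806 m/s / 0.3048 = 236.2 ft/s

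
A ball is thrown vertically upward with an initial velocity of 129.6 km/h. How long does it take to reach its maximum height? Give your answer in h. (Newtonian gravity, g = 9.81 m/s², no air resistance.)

v₀ = 129.6 km/h × 0.2777777777777778 = 36.0 m/s
t_up = v₀ / g = 36.0 / 9.81 = 3.66972 s
t_up = 3.66972 s / 3600.0 = 0.001019 h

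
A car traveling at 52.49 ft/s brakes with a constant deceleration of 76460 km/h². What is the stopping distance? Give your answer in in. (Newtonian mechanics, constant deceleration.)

v₀ = 52.49 ft/s × 0.3048 = 15.999 m/s
a = 76460 km/h² × 7.716049382716049e-05 = 5.89969 m/s²
d = v₀² / (2a) = 15.999² / (2 × 5.89969) = 255.968 / 11.7994 = 21.6933 m
d = 21.6933 m / 0.0254 = 854.1 in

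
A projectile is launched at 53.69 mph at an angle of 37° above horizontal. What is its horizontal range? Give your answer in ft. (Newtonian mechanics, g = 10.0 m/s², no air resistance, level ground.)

v₀ = 53.69 mph × 0.44704 = 24.0016 m/s
R = v₀² × sin(2θ) / g = 24.0016² × sin(2 × 37°) / 10.0 = 576.077 × 0.961262 / 10.0 = 55.3761 m
R = 55.3761 m / 0.3048 = 181.7 ft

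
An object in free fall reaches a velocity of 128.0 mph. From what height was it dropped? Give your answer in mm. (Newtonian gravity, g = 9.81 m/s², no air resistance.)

v = 128.0 mph × 0.44704 = 57.2211 m/s
h = v² / (2g) = 57.2211² / (2 × 9.81) = 166.884 m
h = 166.884 m / 0.001 = 166900 mm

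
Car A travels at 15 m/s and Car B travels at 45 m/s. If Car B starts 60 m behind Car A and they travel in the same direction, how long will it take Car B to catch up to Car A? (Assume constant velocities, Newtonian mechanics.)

Relative speed: v_rel = 45 - 15 = 30 m/s
Time to catch: t = d₀/v_rel = 60/30 = 2.0 s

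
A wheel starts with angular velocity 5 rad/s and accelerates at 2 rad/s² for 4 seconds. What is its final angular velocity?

ω = ω₀ + αt = 5 + 2 × 4 = 13 rad/s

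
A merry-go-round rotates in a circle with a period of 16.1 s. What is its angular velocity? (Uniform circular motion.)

ω = 2π/T = 2π/16.1 = 0.3903 rad/s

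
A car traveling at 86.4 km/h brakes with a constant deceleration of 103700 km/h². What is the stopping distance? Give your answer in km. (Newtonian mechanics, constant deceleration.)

v₀ = 86.4 km/h × 0.2777777777777778 = 24.0 m/s
a = 103700 km/h² × 7.716049382716049e-05 = 8.00154 m/s²
d = v₀² / (2a) = 24.0² / (2 × 8.00154) = 576.0 / 16.0031 = 35.993 m
d = 35.993 m / 1000.0 = 0.03599 km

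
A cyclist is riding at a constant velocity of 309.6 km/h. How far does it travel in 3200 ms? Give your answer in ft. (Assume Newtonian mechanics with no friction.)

v = 309.6 km/h × 0.2777777777777778 = 86.0 m/s
t = 3200 ms × 0.001 = 3.2 s
d = v × t = 86.0 × 3.2 = 275.2 m
d = 275.2 m / 0.3048 = 902.9 ft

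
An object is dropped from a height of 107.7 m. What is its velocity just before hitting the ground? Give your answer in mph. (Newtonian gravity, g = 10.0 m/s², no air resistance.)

v = √(2gh) = √(2 × 10.0 × 107.7) = 46.4112 m/s
v = 46.4112 m/s / 0.44704 = 103.8 mph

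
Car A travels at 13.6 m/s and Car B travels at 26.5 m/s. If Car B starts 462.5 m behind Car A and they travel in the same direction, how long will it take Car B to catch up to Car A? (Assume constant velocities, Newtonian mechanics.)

Relative speed: v_rel = 26.5 - 13.6 = 12.9 m/s
Time to catch: t = d₀/v_rel = 462.5/12.9 = 35.85 s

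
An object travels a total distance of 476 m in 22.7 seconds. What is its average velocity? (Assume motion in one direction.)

v_avg = Δd / Δt = 476 / 22.7 = 20.97 m/s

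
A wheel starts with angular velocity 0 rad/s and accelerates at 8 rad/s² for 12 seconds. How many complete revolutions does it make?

θ = ω₀t + ½αt² = 0×12 + ½×8×12² = 576.0 rad
Total revolutions = θ/(2π) = 576.0/(2π) = 91.67
Complete revolutions = ⌊91.67⌋ = 91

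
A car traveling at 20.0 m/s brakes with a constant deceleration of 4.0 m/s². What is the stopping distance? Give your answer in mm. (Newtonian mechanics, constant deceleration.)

d = v₀² / (2a) = 20.0² / (2 × 4.0) = 400.0 / 8.0 = 50.0 m
d = 50.0 m / 0.001 = 50000 mm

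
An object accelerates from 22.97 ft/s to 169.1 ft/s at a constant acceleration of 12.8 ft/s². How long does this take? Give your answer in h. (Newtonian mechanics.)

v₀ = 22.97 ft/s × 0.3048 = 7.00126 m/s
v = 169.1 ft/s × 0.3048 = 51.5417 m/s
a = 12.8 ft/s² × 0.3048 = 3.90144 m/s²
t = (v - v₀) / a = (51.5417 - 7.00126) / 3.90144 = 11.4164 s
t = 11.4164 s / 3600.0 = 0.003171 h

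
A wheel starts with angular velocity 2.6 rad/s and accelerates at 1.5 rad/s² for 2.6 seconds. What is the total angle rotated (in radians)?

θ = ω₀t + ½αt² = 2.6×2.6 + ½×1.5×2.6² = 11.83 rad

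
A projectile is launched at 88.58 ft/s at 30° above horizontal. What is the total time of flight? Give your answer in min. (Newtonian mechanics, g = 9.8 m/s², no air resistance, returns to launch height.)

v₀ = 88.58 ft/s × 0.3048 = 26.9992 m/s
T = 2 × v₀ × sin(θ) / g = 2 × 26.9992 × sin(30°) / 9.8 = 2 × 26.9992 × 0.5 / 9.8 = 2.75502 s
T = 2.75502 s / 60.0 = 0.04592 min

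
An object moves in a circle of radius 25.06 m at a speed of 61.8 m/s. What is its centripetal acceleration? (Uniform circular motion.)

a_c = v²/r = 61.8²/25.06 = 3819.24/25.06 = 152.4 m/s²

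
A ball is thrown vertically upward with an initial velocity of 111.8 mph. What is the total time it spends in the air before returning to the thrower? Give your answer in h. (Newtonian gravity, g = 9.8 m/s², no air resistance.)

v₀ = 111.8 mph × 0.44704 = 49.9791 m/s
t_total = 2 × v₀ / g = 2 × 49.9791 / 9.8 = 10.1998 s
t_total = 10.1998 s / 3600.0 = 0.002833 h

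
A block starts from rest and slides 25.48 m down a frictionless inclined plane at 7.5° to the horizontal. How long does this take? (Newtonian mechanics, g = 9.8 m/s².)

a = g sin(θ) = 9.8 × sin(7.5°) = 1.2792 m/s²
t = √(2d/a) = √(2 × 25.48 / 1.2792) = 6.31 s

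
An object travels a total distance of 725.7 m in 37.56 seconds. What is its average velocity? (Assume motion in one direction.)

v_avg = Δd / Δt = 725.7 / 37.56 = 19.32 m/s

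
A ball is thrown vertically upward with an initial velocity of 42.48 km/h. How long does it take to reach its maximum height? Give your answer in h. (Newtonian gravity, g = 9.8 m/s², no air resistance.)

v₀ = 42.48 km/h × 0.2777777777777778 = 11.8 m/s
t_up = v₀ / g = 11.8 / 9.8 = 1.20408 s
t_up = 1.20408 s / 3600.0 = 0.0003345 h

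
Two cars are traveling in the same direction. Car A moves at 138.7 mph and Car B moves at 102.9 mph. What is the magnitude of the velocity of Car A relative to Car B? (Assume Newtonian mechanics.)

v_rel = |v_A - v_B| = |138.7 - 102.9| = 35.8 mph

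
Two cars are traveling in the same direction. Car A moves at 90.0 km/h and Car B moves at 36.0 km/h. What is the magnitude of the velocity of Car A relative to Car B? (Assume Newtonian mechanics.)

v_rel = |v_A - v_B| = |90.0 - 36.0| = 54.0 km/h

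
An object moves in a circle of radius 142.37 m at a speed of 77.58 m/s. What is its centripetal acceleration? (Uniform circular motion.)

a_c = v²/r = 77.58²/142.37 = 6018.6564/142.37 = 42.27 m/s²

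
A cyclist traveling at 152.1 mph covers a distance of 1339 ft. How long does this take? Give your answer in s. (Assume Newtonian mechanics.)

d = 1339 ft × 0.3048 = 408.127 m
v = 152.1 mph × 0.44704 = 67.9948 m/s
t = d / v = 408.127 / 67.9948 = 6.002 s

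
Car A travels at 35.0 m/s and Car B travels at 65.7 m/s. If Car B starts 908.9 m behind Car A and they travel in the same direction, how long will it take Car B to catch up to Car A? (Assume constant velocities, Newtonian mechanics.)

Relative speed: v_rel = 65.7 - 35.0 = 30.7 m/s
Time to catch: t = d₀/v_rel = 908.9/30.7 = 29.61 s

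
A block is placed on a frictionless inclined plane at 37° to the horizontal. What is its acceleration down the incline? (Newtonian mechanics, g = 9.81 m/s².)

a = g sin(θ) = 9.81 × sin(37°) = 9.81 × 0.6018 = 5.9 m/s²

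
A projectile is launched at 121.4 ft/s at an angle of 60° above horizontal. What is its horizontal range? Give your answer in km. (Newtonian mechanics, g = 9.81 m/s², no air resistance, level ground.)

v₀ = 121.4 ft/s × 0.3048 = 37.0027 m/s
R = v₀² × sin(2θ) / g = 37.0027² × sin(2 × 60°) / 9.81 = 1369.2 × 0.866025 / 9.81 = 120.873 m
R = 120.873 m / 1000.0 = 0.1209 km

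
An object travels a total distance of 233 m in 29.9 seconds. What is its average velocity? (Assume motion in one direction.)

v_avg = Δd / Δt = 233 / 29.9 = 7.79 m/s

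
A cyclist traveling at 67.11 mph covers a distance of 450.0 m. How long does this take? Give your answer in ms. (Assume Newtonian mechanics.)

v = 67.11 mph × 0.44704 = 30.0009 m/s
t = d / v = 450.0 / 30.0009 = 14.9996 s
t = 14.9996 s / 0.001 = 15000 ms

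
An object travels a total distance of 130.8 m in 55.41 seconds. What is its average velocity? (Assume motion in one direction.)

v_avg = Δd / Δt = 130.8 / 55.41 = 2.36 m/s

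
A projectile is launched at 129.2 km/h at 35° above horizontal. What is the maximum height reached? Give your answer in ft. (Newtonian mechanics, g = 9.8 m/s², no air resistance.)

v₀ = 129.2 km/h × 0.2777777777777778 = 35.8889 m/s
H = v₀² × sin²(θ) / (2g) = 35.8889² × sin(35°)² / (2 × 9.8) = 1288.01 × 0.32899 / 19.6 = 21.6195 m
H = 21.6195 m / 0.3048 = 70.93 ft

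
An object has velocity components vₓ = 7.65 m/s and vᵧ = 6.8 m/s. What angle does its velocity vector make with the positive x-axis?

θ = arctan(vᵧ/vₓ) = arctan(6.8/7.65) = 41.63°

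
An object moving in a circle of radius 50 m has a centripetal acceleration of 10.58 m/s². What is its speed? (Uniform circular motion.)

v = √(a_c × r) = √(10.58 × 50) = 23.0 m/s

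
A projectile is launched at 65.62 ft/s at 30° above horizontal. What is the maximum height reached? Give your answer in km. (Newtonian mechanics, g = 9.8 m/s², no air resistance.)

v₀ = 65.62 ft/s × 0.3048 = 20.001 m/s
H = v₀² × sin²(θ) / (2g) = 20.001² × sin(30°)² / (2 × 9.8) = 400.04 × 0.25 / 19.6 = 5.10255 m
H = 5.10255 m / 1000.0 = 0.005103 km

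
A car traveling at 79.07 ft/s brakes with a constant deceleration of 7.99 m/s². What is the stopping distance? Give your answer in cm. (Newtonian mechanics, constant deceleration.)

v₀ = 79.07 ft/s × 0.3048 = 24.1005 m/s
d = v₀² / (2a) = 24.1005² / (2 × 7.99) = 580.834 / 15.98 = 36.3476 m
d = 36.3476 m / 0.01 = 3635 cm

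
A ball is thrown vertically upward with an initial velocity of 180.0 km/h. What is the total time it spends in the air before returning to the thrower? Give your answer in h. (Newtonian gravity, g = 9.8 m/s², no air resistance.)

v₀ = 180.0 km/h × 0.2777777777777778 = 50.0 m/s
t_total = 2 × v₀ / g = 2 × 50.0 / 9.8 = 10.2041 s
t_total = 10.2041 s / 3600.0 = 0.002834 h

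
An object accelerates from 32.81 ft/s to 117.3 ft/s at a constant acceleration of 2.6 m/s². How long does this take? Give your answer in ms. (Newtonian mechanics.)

v₀ = 32.81 ft/s × 0.3048 = 10.0005 m/s
v = 117.3 ft/s × 0.3048 = 35.753 m/s
t = (v - v₀) / a = (35.753 - 10.0005) / 2.6 = 9.90481 s
t = 9.90481 s / 0.001 = 9905 ms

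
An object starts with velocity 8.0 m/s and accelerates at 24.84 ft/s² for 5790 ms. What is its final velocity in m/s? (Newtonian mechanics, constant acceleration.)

a = 24.84 ft/s² × 0.3048 = 7.57123 m/s²
t = 5790 ms × 0.001 = 5.79 s
v = v₀ + a × t = 8.0 + 7.57123 × 5.79 = 51.84 m/s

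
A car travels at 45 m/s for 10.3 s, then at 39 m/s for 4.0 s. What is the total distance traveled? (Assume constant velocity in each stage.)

d₁ = v₁t₁ = 45 × 10.3 = 463.5 m
d₂ = v₂t₂ = 39 × 4.0 = 156.0 m
d_total = 463.5 + 156.0 = 619.5 m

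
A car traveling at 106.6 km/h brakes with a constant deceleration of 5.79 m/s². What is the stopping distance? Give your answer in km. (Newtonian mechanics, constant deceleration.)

v₀ = 106.6 km/h × 0.2777777777777778 = 29.6111 m/s
d = v₀² / (2a) = 29.6111² / (2 × 5.79) = 876.817 / 11.58 = 75.7182 m
d = 75.7182 m / 1000.0 = 0.07572 km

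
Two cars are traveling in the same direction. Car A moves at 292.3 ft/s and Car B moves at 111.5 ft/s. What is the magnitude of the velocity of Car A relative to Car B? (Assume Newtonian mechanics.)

v_rel = |v_A - v_B| = |292.3 - 111.5| = 180.8 ft/s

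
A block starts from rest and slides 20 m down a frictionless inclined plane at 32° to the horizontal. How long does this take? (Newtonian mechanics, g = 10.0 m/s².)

a = g sin(θ) = 10.0 × sin(32°) = 5.2992 m/s²
t = √(2d/a) = √(2 × 20 / 5.2992) = 2.75 s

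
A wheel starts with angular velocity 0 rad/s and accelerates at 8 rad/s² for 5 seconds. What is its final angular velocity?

ω = ω₀ + αt = 0 + 8 × 5 = 40 rad/s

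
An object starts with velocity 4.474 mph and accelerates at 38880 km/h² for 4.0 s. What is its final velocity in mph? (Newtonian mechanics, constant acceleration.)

v₀ = 4.474 mph × 0.44704 = 2.00006 m/s
a = 38880 km/h² × 7.716049382716049e-05 = 3.0 m/s²
v = v₀ + a × t = 2.00006 + 3.0 × 4.0 = 14.0001 m/s
v = 14.0001 m/s / 0.44704 = 31.32 mph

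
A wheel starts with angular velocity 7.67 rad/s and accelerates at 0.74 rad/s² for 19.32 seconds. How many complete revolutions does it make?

θ = ω₀t + ½αt² = 7.67×19.32 + ½×0.74×19.32² = 286.291488 rad
Total revolutions = θ/(2π) = 286.291488/(2π) = 45.56
Complete revolutions = ⌊45.56⌋ = 45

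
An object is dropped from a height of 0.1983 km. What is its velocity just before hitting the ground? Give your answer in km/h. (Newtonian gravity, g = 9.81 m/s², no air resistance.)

h = 0.1983 km × 1000.0 = 198.3 m
v = √(2gh) = √(2 × 9.81 × 198.3) = 62.37504 m/s
v = 62.37504 m/s / 0.2777777777777778 = 224.6 km/h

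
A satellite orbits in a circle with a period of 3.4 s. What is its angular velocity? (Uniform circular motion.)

ω = 2π/T = 2π/3.4 = 1.848 rad/s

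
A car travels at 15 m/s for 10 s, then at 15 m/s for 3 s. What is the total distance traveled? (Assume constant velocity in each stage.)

d₁ = v₁t₁ = 15 × 10 = 150 m
d₂ = v₂t₂ = 15 × 3 = 45 m
d_total = 150 + 45 = 195 m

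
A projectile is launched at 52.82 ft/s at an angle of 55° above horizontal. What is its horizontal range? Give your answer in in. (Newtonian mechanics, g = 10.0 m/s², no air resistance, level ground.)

v₀ = 52.82 ft/s × 0.3048 = 16.0995 m/s
R = v₀² × sin(2θ) / g = 16.0995² × sin(2 × 55°) / 10.0 = 259.194 × 0.939693 / 10.0 = 24.3563 m
R = 24.3563 m / 0.0254 = 958.9 in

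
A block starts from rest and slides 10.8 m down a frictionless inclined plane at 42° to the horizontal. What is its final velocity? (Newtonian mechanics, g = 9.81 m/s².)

a = g sin(θ) = 9.81 × sin(42°) = 6.5642 m/s²
v = √(2ad) = √(2 × 6.5642 × 10.8) = 11.91 m/s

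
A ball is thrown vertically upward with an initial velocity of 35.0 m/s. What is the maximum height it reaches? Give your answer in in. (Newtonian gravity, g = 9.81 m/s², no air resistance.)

h_max = v₀² / (2g) = 35.0² / (2 × 9.81) = 1225.0 / 19.62 = 62.4363 m
h_max = 62.4363 m / 0.0254 = 2458 in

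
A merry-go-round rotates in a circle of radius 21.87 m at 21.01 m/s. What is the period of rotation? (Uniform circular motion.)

T = 2πr/v = 2π×21.87/21.01 = 6.54 s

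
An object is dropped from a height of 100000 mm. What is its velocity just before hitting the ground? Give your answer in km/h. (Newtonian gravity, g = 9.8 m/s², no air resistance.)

h = 100000 mm × 0.001 = 100.0 m
v = √(2gh) = √(2 × 9.8 × 100.0) = 44.2719 m/s
v = 44.2719 m/s / 0.2777777777777778 = 159.4 km/h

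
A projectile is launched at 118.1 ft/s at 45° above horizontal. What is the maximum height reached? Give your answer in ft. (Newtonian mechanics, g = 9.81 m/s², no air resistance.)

v₀ = 118.1 ft/s × 0.3048 = 35.9969 m/s
H = v₀² × sin²(θ) / (2g) = 35.9969² × sin(45°)² / (2 × 9.81) = 1295.78 × 0.5 / 19.62 = 33.0219 m
H = 33.0219 m / 0.3048 = 108.3 ft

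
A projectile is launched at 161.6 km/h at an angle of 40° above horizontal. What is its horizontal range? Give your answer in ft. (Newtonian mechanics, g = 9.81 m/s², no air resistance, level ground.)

v₀ = 161.6 km/h × 0.2777777777777778 = 44.8889 m/s
R = v₀² × sin(2θ) / g = 44.8889² × sin(2 × 40°) / 9.81 = 2015.01 × 0.984808 / 9.81 = 202.283 m
R = 202.283 m / 0.3048 = 663.7 ft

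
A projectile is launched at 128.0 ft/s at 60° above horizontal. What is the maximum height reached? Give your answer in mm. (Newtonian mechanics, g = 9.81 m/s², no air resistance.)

v₀ = 128.0 ft/s × 0.3048 = 39.0144 m/s
H = v₀² × sin²(θ) / (2g) = 39.0144² × sin(60°)² / (2 × 9.81) = 1522.123 × 0.75 / 19.62 = 58.18513 m
H = 58.18513 m / 0.001 = 58190 mm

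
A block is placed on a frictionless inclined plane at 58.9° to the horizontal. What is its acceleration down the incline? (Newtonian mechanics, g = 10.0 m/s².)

a = g sin(θ) = 10.0 × sin(58.9°) = 10.0 × 0.8563 = 8.56 m/s²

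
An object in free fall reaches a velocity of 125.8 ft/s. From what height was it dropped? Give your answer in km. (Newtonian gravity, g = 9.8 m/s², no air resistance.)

v = 125.8 ft/s × 0.3048 = 38.3438 m/s
h = v² / (2g) = 38.3438² / (2 × 9.8) = 75.0126 m
h = 75.0126 m / 1000.0 = 0.07501 km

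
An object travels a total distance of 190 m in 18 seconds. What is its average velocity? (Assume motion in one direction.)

v_avg = Δd / Δt = 190 / 18 = 10.56 m/s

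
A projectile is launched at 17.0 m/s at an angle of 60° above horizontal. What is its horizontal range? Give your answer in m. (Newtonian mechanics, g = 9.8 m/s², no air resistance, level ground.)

R = v₀² × sin(2θ) / g = 17.0² × sin(2 × 60°) / 9.8 = 289.0 × 0.866025 / 9.8 = 25.54 m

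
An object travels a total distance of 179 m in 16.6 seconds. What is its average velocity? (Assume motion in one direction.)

v_avg = Δd / Δt = 179 / 16.6 = 10.78 m/s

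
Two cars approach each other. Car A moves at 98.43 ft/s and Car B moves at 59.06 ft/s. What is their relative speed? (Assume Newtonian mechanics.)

v_rel = v_A + v_B = 98.43 + 59.06 = 157.49 ft/s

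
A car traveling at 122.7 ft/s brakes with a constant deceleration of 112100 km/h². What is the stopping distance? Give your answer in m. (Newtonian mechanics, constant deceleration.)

v₀ = 122.7 ft/s × 0.3048 = 37.399 m/s
a = 112100 km/h² × 7.716049382716049e-05 = 8.64969 m/s²
d = v₀² / (2a) = 37.399² / (2 × 8.64969) = 1398.69 / 17.2994 = 80.85 m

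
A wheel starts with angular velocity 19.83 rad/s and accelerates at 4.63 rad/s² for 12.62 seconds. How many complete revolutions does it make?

θ = ω₀t + ½αt² = 19.83×12.62 + ½×4.63×12.62² = 618.951686 rad
Total revolutions = θ/(2π) = 618.951686/(2π) = 98.51
Complete revolutions = ⌊98.51⌋ = 98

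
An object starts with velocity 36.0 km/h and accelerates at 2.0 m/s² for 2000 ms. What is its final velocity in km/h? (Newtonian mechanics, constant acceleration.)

v₀ = 36.0 km/h × 0.2777777777777778 = 10.0 m/s
t = 2000 ms × 0.001 = 2.0 s
v = v₀ + a × t = 10.0 + 2.0 × 2.0 = 14.0 m/s
v = 14.0 m/s / 0.2777777777777778 = 50.4 km/h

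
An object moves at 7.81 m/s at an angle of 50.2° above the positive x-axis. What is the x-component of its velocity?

vₓ = v cos(θ) = 7.81 × cos(50.2°) = 5.0 m/s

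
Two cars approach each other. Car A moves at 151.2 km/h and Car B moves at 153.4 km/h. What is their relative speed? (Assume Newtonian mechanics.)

v_rel = v_A + v_B = 151.2 + 153.4 = 304.6 km/h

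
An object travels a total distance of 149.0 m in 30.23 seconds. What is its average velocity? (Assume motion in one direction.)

v_avg = Δd / Δt = 149.0 / 30.23 = 4.93 m/s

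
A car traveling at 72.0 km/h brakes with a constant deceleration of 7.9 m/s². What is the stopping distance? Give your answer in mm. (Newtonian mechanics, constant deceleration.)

v₀ = 72.0 km/h × 0.2777777777777778 = 20.0 m/s
d = v₀² / (2a) = 20.0² / (2 × 7.9) = 400.0 / 15.8 = 25.3165 m
d = 25.3165 m / 0.001 = 25320 mm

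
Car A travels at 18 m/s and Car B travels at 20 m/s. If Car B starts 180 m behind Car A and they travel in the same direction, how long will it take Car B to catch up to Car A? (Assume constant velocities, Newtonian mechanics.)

Relative speed: v_rel = 20 - 18 = 2 m/s
Time to catch: t = d₀/v_rel = 180/2 = 90.0 s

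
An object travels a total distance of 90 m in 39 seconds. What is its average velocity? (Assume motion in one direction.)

v_avg = Δd / Δt = 90 / 39 = 2.31 m/s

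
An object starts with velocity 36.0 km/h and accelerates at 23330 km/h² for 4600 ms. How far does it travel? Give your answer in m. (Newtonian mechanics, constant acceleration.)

v₀ = 36.0 km/h × 0.2777777777777778 = 10.0 m/s
a = 23330 km/h² × 7.716049382716049e-05 = 1.80015 m/s²
t = 4600 ms × 0.001 = 4.6 s
d = v₀ × t + ½ × a × t² = 10.0 × 4.6 + 0.5 × 1.80015 × 4.6² = 65.05 m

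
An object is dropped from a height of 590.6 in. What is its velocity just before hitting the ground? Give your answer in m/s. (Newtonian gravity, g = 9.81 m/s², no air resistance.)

h = 590.6 in × 0.0254 = 15.0012 m
v = √(2gh) = √(2 × 9.81 × 15.0012) = 17.16 m/s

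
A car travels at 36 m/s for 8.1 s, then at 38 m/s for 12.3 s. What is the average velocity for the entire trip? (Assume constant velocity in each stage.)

d₁ = v₁t₁ = 36 × 8.1 = 291.6 m
d₂ = v₂t₂ = 38 × 12.3 = 467.4 m
d_total = 759.0 m, t_total = 20.4 s
v_avg = d_total/t_total = 759.0/20.4 = 37.21 m/s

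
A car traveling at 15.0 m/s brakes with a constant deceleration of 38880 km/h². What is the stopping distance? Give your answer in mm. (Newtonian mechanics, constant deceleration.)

a = 38880 km/h² × 7.716049382716049e-05 = 3.0 m/s²
d = v₀² / (2a) = 15.0² / (2 × 3.0) = 225.0 / 6.0 = 37.5 m
d = 37.5 m / 0.001 = 37500 mm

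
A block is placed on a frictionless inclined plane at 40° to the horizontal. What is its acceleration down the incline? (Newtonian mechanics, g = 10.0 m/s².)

a = g sin(θ) = 10.0 × sin(40°) = 10.0 × 0.6428 = 6.43 m/s²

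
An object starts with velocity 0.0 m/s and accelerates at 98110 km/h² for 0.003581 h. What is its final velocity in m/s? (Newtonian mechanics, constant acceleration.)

a = 98110 km/h² × 7.716049382716049e-05 = 7.57022 m/s²
t = 0.003581 h × 3600.0 = 12.8916 s
v = v₀ + a × t = 0.0 + 7.57022 × 12.8916 = 97.59 m/s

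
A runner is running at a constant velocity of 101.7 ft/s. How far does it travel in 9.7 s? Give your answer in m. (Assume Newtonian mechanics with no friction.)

v = 101.7 ft/s × 0.3048 = 30.9982 m/s
d = v × t = 30.9982 × 9.7 = 300.7 m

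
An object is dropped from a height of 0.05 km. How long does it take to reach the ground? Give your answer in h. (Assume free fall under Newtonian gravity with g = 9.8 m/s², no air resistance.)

h = 0.05 km × 1000.0 = 50.0 m
t = √(2h/g) = √(2 × 50.0 / 9.8) = 3.19438 s
t = 3.19438 s / 3600.0 = 0.0008873 h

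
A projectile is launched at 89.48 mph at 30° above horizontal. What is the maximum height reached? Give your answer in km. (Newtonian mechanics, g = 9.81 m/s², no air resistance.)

v₀ = 89.48 mph × 0.44704 = 40.0011 m/s
H = v₀² × sin²(θ) / (2g) = 40.0011² × sin(30°)² / (2 × 9.81) = 1600.09 × 0.25 / 19.62 = 20.3885 m
H = 20.3885 m / 1000.0 = 0.02039 km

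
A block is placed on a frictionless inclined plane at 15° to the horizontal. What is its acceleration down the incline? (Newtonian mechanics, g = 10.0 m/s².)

a = g sin(θ) = 10.0 × sin(15°) = 10.0 × 0.2588 = 2.59 m/s²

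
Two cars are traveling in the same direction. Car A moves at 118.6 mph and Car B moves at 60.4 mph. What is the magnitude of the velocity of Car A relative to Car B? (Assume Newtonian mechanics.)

v_rel = |v_A - v_B| = |118.6 - 60.4| = 58.2 mph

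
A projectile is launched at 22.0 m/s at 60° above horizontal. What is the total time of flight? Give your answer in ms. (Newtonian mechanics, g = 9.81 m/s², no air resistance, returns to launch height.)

T = 2 × v₀ × sin(θ) / g = 2 × 22.0 × sin(60°) / 9.81 = 2 × 22.0 × 0.866025 / 9.81 = 3.88431 s
T = 3.88431 s / 0.001 = 3884 ms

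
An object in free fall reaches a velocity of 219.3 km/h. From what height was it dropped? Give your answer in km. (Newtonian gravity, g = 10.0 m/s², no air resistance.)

v = 219.3 km/h × 0.2777777777777778 = 60.9167 m/s
h = v² / (2g) = 60.9167² / (2 × 10.0) = 185.542 m
h = 185.542 m / 1000.0 = 0.1855 km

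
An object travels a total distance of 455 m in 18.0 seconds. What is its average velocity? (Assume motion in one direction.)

v_avg = Δd / Δt = 455 / 18.0 = 25.28 m/s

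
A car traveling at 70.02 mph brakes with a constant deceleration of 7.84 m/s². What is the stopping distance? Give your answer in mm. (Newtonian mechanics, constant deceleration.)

v₀ = 70.02 mph × 0.44704 = 31.3017 m/s
d = v₀² / (2a) = 31.3017² / (2 × 7.84) = 979.796 / 15.68 = 62.487 m
d = 62.487 m / 0.001 = 62490 mm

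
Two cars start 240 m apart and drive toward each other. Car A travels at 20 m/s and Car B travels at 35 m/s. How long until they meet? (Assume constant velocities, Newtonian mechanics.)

Combined speed: v_combined = 20 + 35 = 55 m/s
Time to meet: t = d/v_combined = 240/55 = 4.36 s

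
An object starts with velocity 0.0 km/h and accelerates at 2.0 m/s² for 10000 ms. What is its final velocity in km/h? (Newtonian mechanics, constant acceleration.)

v₀ = 0.0 km/h × 0.2777777777777778 = 0.0 m/s
t = 10000 ms × 0.001 = 10.0 s
v = v₀ + a × t = 0.0 + 2.0 × 10.0 = 20.0 m/s
v = 20.0 m/s / 0.2777777777777778 = 72.0 km/h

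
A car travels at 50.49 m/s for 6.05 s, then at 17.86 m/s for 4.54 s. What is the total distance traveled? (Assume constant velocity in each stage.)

d₁ = v₁t₁ = 50.49 × 6.05 = 305.4645 m
d₂ = v₂t₂ = 17.86 × 4.54 = 81.0844 m
d_total = 305.4645 + 81.0844 = 386.55 m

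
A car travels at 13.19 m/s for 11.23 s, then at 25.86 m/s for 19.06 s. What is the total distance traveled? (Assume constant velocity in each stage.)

d₁ = v₁t₁ = 13.19 × 11.23 = 148.1237 m
d₂ = v₂t₂ = 25.86 × 19.06 = 492.8916 m
d_total = 148.1237 + 492.8916 = 641.02 m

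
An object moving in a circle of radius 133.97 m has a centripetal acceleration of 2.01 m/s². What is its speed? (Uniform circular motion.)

v = √(a_c × r) = √(2.01 × 133.97) = 16.41 m/s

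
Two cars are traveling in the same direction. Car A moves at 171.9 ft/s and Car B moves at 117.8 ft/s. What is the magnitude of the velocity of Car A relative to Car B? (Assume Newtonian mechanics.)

v_rel = |v_A - v_B| = |171.9 - 117.8| = 54.1 ft/s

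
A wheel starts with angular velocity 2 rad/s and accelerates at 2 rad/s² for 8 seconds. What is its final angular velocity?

ω = ω₀ + αt = 2 + 2 × 8 = 18 rad/s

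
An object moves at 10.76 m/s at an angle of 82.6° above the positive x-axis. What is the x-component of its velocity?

vₓ = v cos(θ) = 10.76 × cos(82.6°) = 1.39 m/s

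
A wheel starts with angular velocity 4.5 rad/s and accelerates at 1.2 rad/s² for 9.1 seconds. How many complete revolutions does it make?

θ = ω₀t + ½αt² = 4.5×9.1 + ½×1.2×9.1² = 90.636 rad
Total revolutions = θ/(2π) = 90.636/(2π) = 14.43
Complete revolutions = ⌊14.43⌋ = 14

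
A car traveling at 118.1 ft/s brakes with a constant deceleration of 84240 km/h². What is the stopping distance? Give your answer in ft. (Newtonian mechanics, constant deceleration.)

v₀ = 118.1 ft/s × 0.3048 = 35.9969 m/s
a = 84240 km/h² × 7.716049382716049e-05 = 6.5 m/s²
d = v₀² / (2a) = 35.9969² / (2 × 6.5) = 1295.78 / 13.0 = 99.6754 m
d = 99.6754 m / 0.3048 = 327.0 ft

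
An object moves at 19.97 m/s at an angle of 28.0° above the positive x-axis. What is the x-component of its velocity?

vₓ = v cos(θ) = 19.97 × cos(28.0°) = 17.63 m/s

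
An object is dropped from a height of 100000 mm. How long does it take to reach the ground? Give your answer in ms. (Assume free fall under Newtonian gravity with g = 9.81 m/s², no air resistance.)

h = 100000 mm × 0.001 = 100.0 m
t = √(2h/g) = √(2 × 100.0 / 9.81) = 4.51524 s
t = 4.51524 s / 0.001 = 4515 ms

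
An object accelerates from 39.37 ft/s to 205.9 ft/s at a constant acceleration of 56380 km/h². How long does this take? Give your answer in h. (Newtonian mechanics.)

v₀ = 39.37 ft/s × 0.3048 = 12.0 m/s
v = 205.9 ft/s × 0.3048 = 62.7583 m/s
a = 56380 km/h² × 7.716049382716049e-05 = 4.35031 m/s²
t = (v - v₀) / a = (62.7583 - 12.0) / 4.35031 = 11.6677 s
t = 11.6677 s / 3600.0 = 0.003241 h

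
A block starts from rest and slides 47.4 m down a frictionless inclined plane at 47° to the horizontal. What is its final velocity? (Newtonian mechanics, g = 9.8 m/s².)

a = g sin(θ) = 9.8 × sin(47°) = 7.1673 m/s²
v = √(2ad) = √(2 × 7.1673 × 47.4) = 26.07 m/s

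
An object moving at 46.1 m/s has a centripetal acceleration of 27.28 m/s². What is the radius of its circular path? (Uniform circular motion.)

r = v²/a_c = 46.1²/27.28 = 77.9 m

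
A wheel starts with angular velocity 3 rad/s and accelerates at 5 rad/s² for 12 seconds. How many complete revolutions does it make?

θ = ω₀t + ½αt² = 3×12 + ½×5×12² = 396.0 rad
Total revolutions = θ/(2π) = 396.0/(2π) = 63.03
Complete revolutions = ⌊63.03⌋ = 63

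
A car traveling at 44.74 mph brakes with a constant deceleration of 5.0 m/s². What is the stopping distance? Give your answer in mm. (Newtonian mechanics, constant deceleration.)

v₀ = 44.74 mph × 0.44704 = 20.0006 m/s
d = v₀² / (2a) = 20.0006² / (2 × 5.0) = 400.024 / 10.0 = 40.0024 m
d = 40.0024 m / 0.001 = 40000 mm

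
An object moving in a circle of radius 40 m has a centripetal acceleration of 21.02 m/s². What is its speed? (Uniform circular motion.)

v = √(a_c × r) = √(21.02 × 40) = 29.0 m/s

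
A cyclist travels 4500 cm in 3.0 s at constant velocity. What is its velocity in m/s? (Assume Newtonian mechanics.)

d = 4500 cm × 0.01 = 45.0 m
v = d / t = 45.0 / 3.0 = 15.0 m/s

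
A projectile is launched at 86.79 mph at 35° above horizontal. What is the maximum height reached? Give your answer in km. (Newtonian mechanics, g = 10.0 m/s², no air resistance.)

v₀ = 86.79 mph × 0.44704 = 38.7986 m/s
H = v₀² × sin²(θ) / (2g) = 38.7986² × sin(35°)² / (2 × 10.0) = 1505.33 × 0.32899 / 20.0 = 24.7619 m
H = 24.7619 m / 1000.0 = 0.02476 km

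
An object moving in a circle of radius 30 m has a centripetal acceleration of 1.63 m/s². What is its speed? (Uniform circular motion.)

v = √(a_c × r) = √(1.63 × 30) = 6.99 m/s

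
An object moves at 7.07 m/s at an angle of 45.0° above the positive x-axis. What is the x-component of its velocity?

vₓ = v cos(θ) = 7.07 × cos(45.0°) = 5.0 m/s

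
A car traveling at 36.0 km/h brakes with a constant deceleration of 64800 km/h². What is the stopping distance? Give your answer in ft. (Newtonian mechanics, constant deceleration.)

v₀ = 36.0 km/h × 0.2777777777777778 = 10.0 m/s
a = 64800 km/h² × 7.716049382716049e-05 = 5.0 m/s²
d = v₀² / (2a) = 10.0² / (2 × 5.0) = 100.0 / 10.0 = 10.0 m
d = 10.0 m / 0.3048 = 32.81 ft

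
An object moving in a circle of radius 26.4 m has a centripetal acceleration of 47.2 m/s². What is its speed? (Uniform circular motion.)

v = √(a_c × r) = √(47.2 × 26.4) = 35.3 m/s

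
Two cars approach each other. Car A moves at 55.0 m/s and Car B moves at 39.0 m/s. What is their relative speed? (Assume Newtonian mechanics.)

v_rel = v_A + v_B = 55.0 + 39.0 = 94.0 m/s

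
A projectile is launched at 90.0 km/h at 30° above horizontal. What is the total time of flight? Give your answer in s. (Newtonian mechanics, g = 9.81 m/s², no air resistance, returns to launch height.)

v₀ = 90.0 km/h × 0.2777777777777778 = 25.0 m/s
T = 2 × v₀ × sin(θ) / g = 2 × 25.0 × sin(30°) / 9.81 = 2 × 25.0 × 0.5 / 9.81 = 2.548 s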